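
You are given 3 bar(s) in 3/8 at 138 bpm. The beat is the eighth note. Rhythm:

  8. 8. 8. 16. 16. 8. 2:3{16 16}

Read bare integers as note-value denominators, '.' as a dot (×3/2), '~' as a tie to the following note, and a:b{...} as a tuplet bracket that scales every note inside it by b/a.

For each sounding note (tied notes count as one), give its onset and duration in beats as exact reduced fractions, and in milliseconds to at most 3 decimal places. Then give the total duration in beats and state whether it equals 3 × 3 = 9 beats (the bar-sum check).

1) 0.0ms=0b +652.174ms=3/2b
2) 652.174ms=3/2b +652.174ms=3/2b
3) 1304.348ms=3b +652.174ms=3/2b
4) 1956.522ms=9/2b +326.087ms=3/4b
5) 2282.609ms=21/4b +326.087ms=3/4b
6) 2608.696ms=6b +652.174ms=3/2b
7) 3260.87ms=15/2b +326.087ms=3/4b
8) 3586.957ms=33/4b +326.087ms=3/4b
Σ=9b of 9 (138bpm 3/8) — PASS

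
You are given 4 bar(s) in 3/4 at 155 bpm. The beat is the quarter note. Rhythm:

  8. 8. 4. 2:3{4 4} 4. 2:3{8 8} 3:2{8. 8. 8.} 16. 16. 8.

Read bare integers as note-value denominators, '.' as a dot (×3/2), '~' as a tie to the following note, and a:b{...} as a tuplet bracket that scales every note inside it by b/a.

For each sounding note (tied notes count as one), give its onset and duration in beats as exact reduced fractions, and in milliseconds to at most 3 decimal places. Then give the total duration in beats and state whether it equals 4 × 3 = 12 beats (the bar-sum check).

1) 0.0ms=0b +290.323ms=3/4b
2) 290.323ms=3/4b +290.323ms=3/4b
3) 580.645ms=3/2b +580.645ms=3/2b
4) 1161.29ms=3b +580.645ms=3/2b
5) 1741.935ms=9/2b +580.645ms=3/2b
6) 2322.581ms=6b +580.645ms=3/2b
7) 2903.226ms=15/2b +290.323ms=3/4b
8) 3193.548ms=33/4b +290.323ms=3/4b
9) 3483.871ms=9b +193.548ms=1/2b
10) 3677.419ms=19/2b +193.548ms=1/2b
11) 3870.968ms=10b +193.548ms=1/2b
12) 4064.516ms=21/2b +145.161ms=3/8b
13) 4209.677ms=87/8b +145.161ms=3/8b
14) 4354.839ms=45/4b +290.323ms=3/4b
Σ=12b of 12 (155bpm 3/4) — PASS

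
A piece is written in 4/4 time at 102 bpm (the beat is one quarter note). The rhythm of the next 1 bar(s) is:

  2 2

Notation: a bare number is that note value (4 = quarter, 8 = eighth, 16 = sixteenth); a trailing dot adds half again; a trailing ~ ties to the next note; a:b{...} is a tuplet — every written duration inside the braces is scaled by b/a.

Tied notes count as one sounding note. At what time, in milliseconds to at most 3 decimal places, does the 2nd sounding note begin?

1. 0.0ms @ 0 + 1176.471ms (2)
2. 1176.471ms @ 2 + 1176.471ms (2)

note 2 onset = 2b = 1176.471ms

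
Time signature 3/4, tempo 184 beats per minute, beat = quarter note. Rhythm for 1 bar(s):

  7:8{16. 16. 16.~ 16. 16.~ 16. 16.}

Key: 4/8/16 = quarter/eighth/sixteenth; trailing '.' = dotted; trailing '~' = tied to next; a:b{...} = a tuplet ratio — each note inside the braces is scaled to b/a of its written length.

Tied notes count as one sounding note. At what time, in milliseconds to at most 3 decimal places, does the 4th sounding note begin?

1. 0.0ms @ 0 + 139.752ms (3/7)
2. 139.752ms @ 3/7 + 139.752ms (3/7)
3. 279.503ms @ 6/7 + 279.503ms (6/7)
4. 559.006ms @ 12/7 + 279.503ms (6/7)
5. 838.509ms @ 18/7 + 139.752ms (3/7)

note 4 onset = 12/7b = 559.006ms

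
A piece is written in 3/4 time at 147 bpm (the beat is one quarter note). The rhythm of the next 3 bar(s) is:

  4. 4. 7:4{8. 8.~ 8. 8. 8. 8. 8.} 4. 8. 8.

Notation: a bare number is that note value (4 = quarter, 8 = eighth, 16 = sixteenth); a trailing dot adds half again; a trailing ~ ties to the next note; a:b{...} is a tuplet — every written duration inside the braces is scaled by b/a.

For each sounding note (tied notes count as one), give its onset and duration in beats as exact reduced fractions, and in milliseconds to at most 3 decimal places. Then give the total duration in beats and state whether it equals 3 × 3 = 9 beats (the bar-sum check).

1) 0.0ms=0b +612.245ms=3/2b
2) 612.245ms=3/2b +612.245ms=3/2b
3) 1224.49ms=3b +174.927ms=3/7b
4) 1399.417ms=24/7b +349.854ms=6/7b
5) 1749.271ms=30/7b +174.927ms=3/7b
6) 1924.198ms=33/7b +174.927ms=3/7b
7) 2099.125ms=36/7b +174.927ms=3/7b
8) 2274.052ms=39/7b +174.927ms=3/7b
9) 2448.98ms=6b +612.245ms=3/2b
10) 3061.224ms=15/2b +306.122ms=3/4b
11) 3367.347ms=33/4b +306.122ms=3/4b
Σ=9b of 9 (147bpm 3/4) — PASS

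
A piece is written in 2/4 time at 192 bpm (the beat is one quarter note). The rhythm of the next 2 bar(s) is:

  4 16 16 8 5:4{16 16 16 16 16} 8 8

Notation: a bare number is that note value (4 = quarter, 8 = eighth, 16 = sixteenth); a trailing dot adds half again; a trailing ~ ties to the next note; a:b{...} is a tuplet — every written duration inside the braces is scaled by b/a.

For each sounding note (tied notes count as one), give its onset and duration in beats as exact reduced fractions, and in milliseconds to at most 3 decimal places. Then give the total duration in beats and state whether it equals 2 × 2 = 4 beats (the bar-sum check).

1) 0.0ms=0b +312.5ms=1b
2) 312.5ms=1b +78.125ms=1/4b
3) 390.625ms=5/4b +78.125ms=1/4b
4) 468.75ms=3/2b +156.25ms=1/2b
5) 625.0ms=2b +62.5ms=1/5b
6) 687.5ms=11/5b +62.5ms=1/5b
7) 750.0ms=12/5b +62.5ms=1/5b
8) 812.5ms=13/5b +62.5ms=1/5b
9) 875.0ms=14/5b +62.5ms=1/5b
10) 937.5ms=3b +156.25ms=1/2b
11) 1093.75ms=7/2b +156.25ms=1/2b
Σ=4b of 4 (192bpm 2/4) — PASS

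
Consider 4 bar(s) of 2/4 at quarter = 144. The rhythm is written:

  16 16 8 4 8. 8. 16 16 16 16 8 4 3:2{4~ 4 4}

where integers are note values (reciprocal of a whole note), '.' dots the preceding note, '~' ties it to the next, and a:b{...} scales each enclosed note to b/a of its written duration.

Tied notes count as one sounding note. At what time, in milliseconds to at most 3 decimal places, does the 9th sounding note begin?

note 9 onset = 4b = 1666.667ms

1. 0.0ms @ 0 + 104.167ms (1/4)
2. 104.167ms @ 1/4 + 104.167ms (1/4)
3. 208.333ms @ 1/2 + 208.333ms (1/2)
4. 416.667ms @ 1 + 416.667ms (1)
5. 833.333ms @ 2 + 312.5ms (3/4)
6. 1145.833ms @ 11/4 + 312.5ms (3/4)
7. 1458.333ms @ 7/2 + 104.167ms (1/4)
8. 1562.5ms @ 15/4 + 104.167ms (1/4)
9. 1666.667ms @ 4 + 104.167ms (1/4)
10. 1770.833ms @ 17/4 + 104.167ms (1/4)
11. 1875.0ms @ 9/2 + 208.333ms (1/2)
12. 2083.333ms @ 5 + 416.667ms (1)
13. 2500.0ms @ 6 + 555.556ms (4/3)
14. 3055.556ms @ 22/3 + 277.778ms (2/3)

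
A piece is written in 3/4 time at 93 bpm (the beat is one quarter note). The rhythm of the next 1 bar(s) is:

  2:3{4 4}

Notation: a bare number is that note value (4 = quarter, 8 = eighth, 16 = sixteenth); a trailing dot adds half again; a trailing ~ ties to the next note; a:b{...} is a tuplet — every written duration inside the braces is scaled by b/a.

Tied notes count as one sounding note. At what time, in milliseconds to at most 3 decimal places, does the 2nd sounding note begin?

1. 0.0ms @ 0 + 967.742ms (3/2)
2. 967.742ms @ 3/2 + 967.742ms (3/2)

note 2 onset = 3/2b = 967.742ms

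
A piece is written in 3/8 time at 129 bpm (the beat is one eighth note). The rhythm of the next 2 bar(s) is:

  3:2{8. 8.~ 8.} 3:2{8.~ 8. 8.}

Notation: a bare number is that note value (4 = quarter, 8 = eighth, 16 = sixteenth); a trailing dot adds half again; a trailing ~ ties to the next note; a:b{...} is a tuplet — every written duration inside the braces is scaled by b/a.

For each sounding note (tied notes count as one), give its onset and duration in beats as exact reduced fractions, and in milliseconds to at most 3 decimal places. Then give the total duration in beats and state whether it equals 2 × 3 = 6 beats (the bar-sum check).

1) 0.0ms=0b +465.116ms=1b
2) 465.116ms=1b +930.233ms=2b
3) 1395.349ms=3b +930.233ms=2b
4) 2325.581ms=5b +465.116ms=1b
Σ=6b of 6 (129bpm 3/8) — PASS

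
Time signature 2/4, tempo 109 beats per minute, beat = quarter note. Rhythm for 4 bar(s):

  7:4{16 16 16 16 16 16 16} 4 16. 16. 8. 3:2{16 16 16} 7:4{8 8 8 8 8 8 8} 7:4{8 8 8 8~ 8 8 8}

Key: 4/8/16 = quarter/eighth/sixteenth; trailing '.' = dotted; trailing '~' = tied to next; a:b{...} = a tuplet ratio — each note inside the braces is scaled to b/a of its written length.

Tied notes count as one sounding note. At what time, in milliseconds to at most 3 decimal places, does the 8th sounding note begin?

1. 0.0ms @ 0 + 78.637ms (1/7)
2. 78.637ms @ 1/7 + 78.637ms (1/7)
3. 157.274ms @ 2/7 + 78.637ms (1/7)
4. 235.911ms @ 3/7 + 78.637ms (1/7)
5. 314.548ms @ 4/7 + 78.637ms (1/7)
6. 393.185ms @ 5/7 + 78.637ms (1/7)
7. 471.822ms @ 6/7 + 78.637ms (1/7)
8. 550.459ms @ 1 + 550.459ms (1)
9. 1100.917ms @ 2 + 206.422ms (3/8)
10. 1307.339ms @ 19/8 + 206.422ms (3/8)
11. 1513.761ms @ 11/4 + 412.844ms (3/4)
12. 1926.606ms @ 7/2 + 91.743ms (1/6)
13. 2018.349ms @ 11/3 + 91.743ms (1/6)
14. 2110.092ms @ 23/6 + 91.743ms (1/6)
15. 2201.835ms @ 4 + 157.274ms (2/7)
16. 2359.109ms @ 30/7 + 157.274ms (2/7)
17. 2516.383ms @ 32/7 + 157.274ms (2/7)
18. 2673.657ms @ 34/7 + 157.274ms (2/7)
19. 2830.931ms @ 36/7 + 157.274ms (2/7)
20. 2988.204ms @ 38/7 + 157.274ms (2/7)
21. 3145.478ms @ 40/7 + 157.274ms (2/7)
22. 3302.752ms @ 6 + 157.274ms (2/7)
23. 3460.026ms @ 44/7 + 157.274ms (2/7)
24. 3617.3ms @ 46/7 + 157.274ms (2/7)
25. 3774.574ms @ 48/7 + 314.548ms (4/7)
26. 4089.122ms @ 52/7 + 157.274ms (2/7)
27. 4246.396ms @ 54/7 + 157.274ms (2/7)

note 8 onset = 1b = 550.459ms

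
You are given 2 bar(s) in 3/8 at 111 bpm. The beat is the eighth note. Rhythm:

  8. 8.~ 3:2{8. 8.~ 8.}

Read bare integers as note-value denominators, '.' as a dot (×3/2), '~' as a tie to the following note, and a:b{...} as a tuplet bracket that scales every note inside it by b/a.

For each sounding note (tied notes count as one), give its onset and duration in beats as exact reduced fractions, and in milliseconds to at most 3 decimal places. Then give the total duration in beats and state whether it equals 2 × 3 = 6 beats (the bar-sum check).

1) 0.0ms=0b +810.811ms=3/2b
2) 810.811ms=3/2b +1351.351ms=5/2b
3) 2162.162ms=4b +1081.081ms=2b
Σ=6b of 6 (111bpm 3/8) — PASS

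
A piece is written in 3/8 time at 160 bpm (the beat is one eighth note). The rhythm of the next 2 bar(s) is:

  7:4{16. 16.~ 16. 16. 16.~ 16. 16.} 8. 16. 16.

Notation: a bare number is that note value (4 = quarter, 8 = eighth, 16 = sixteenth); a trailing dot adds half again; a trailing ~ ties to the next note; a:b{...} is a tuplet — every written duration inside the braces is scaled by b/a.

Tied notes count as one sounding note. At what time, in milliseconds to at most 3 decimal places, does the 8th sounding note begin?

1. 0.0ms @ 0 + 160.714ms (3/7)
2. 160.714ms @ 3/7 + 321.429ms (6/7)
3. 482.143ms @ 9/7 + 160.714ms (3/7)
4. 642.857ms @ 12/7 + 321.429ms (6/7)
5. 964.286ms @ 18/7 + 160.714ms (3/7)
6. 1125.0ms @ 3 + 562.5ms (3/2)
7. 1687.5ms @ 9/2 + 281.25ms (3/4)
8. 1968.75ms @ 21/4 + 281.25ms (3/4)

note 8 onset = 21/4b = 1968.75ms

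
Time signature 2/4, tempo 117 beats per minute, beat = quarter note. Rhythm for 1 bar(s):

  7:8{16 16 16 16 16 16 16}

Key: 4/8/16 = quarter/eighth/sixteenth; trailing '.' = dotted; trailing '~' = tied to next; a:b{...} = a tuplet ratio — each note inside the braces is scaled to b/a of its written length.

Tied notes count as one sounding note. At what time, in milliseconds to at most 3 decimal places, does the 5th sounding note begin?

1. 0.0ms @ 0 + 146.52ms (2/7)
2. 146.52ms @ 2/7 + 146.52ms (2/7)
3. 293.04ms @ 4/7 + 146.52ms (2/7)
4. 439.56ms @ 6/7 + 146.52ms (2/7)
5. 586.081ms @ 8/7 + 146.52ms (2/7)
6. 732.601ms @ 10/7 + 146.52ms (2/7)
7. 879.121ms @ 12/7 + 146.52ms (2/7)

note 5 onset = 8/7b = 586.081ms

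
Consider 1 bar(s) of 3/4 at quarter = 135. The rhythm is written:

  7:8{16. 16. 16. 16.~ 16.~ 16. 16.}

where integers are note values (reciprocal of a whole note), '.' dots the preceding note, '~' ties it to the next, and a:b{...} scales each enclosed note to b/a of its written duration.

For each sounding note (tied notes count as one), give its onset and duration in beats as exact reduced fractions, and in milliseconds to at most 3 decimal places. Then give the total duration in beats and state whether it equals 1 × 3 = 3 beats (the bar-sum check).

1) 0.0ms=0b +190.476ms=3/7b
2) 190.476ms=3/7b +190.476ms=3/7b
3) 380.952ms=6/7b +190.476ms=3/7b
4) 571.429ms=9/7b +571.429ms=9/7b
5) 1142.857ms=18/7b +190.476ms=3/7b
Σ=3b of 3 (135bpm 3/4) — PASS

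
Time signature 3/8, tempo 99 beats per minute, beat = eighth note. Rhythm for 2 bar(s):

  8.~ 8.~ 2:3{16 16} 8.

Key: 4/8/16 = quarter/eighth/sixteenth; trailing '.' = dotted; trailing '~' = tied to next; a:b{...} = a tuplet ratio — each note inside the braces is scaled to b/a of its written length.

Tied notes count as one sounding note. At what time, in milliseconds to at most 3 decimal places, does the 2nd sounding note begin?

1. 0.0ms @ 0 + 2272.727ms (15/4)
2. 2272.727ms @ 15/4 + 454.545ms (3/4)
3. 2727.273ms @ 9/2 + 909.091ms (3/2)

note 2 onset = 15/4b = 2272.727ms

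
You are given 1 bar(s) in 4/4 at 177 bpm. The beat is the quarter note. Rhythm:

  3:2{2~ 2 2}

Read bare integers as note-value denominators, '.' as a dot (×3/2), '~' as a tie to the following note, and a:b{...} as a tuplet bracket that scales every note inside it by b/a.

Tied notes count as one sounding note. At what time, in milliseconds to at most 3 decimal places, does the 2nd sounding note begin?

1. 0.0ms @ 0 + 903.955ms (8/3)
2. 903.955ms @ 8/3 + 451.977ms (4/3)

note 2 onset = 8/3b = 903.955ms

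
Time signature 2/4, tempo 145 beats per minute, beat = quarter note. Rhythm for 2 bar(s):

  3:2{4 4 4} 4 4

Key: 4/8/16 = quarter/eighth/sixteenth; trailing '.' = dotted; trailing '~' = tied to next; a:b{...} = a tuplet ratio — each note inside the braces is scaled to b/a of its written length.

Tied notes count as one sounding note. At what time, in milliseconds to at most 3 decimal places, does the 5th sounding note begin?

1. 0.0ms @ 0 + 275.862ms (2/3)
2. 275.862ms @ 2/3 + 275.862ms (2/3)
3. 551.724ms @ 4/3 + 275.862ms (2/3)
4. 827.586ms @ 2 + 413.793ms (1)
5. 1241.379ms @ 3 + 413.793ms (1)

note 5 onset = 3b = 1241.379ms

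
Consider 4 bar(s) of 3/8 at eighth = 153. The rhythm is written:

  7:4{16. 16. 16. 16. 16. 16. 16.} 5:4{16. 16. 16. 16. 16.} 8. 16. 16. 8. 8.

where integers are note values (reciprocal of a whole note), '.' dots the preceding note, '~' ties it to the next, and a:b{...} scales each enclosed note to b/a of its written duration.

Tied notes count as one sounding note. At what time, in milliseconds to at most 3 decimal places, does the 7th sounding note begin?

note 7 onset = 18/7b = 1008.403ms

1. 0.0ms @ 0 + 168.067ms (3/7)
2. 168.067ms @ 3/7 + 168.067ms (3/7)
3. 336.134ms @ 6/7 + 168.067ms (3/7)
4. 504.202ms @ 9/7 + 168.067ms (3/7)
5. 672.269ms @ 12/7 + 168.067ms (3/7)
6. 840.336ms @ 15/7 + 168.067ms (3/7)
7. 1008.403ms @ 18/7 + 168.067ms (3/7)
8. 1176.471ms @ 3 + 235.294ms (3/5)
9. 1411.765ms @ 18/5 + 235.294ms (3/5)
10. 1647.059ms @ 21/5 + 235.294ms (3/5)
11. 1882.353ms @ 24/5 + 235.294ms (3/5)
12. 2117.647ms @ 27/5 + 235.294ms (3/5)
13. 2352.941ms @ 6 + 588.235ms (3/2)
14. 2941.176ms @ 15/2 + 294.118ms (3/4)
15. 3235.294ms @ 33/4 + 294.118ms (3/4)
16. 3529.412ms @ 9 + 588.235ms (3/2)
17. 4117.647ms @ 21/2 + 588.235ms (3/2)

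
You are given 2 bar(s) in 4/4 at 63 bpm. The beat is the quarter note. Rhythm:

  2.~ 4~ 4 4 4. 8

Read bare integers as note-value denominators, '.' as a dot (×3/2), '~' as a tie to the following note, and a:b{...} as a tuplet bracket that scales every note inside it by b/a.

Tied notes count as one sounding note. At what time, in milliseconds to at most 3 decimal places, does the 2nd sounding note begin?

1. 0.0ms @ 0 + 4761.905ms (5)
2. 4761.905ms @ 5 + 952.381ms (1)
3. 5714.286ms @ 6 + 1428.571ms (3/2)
4. 7142.857ms @ 15/2 + 476.19ms (1/2)

note 2 onset = 5b = 4761.905ms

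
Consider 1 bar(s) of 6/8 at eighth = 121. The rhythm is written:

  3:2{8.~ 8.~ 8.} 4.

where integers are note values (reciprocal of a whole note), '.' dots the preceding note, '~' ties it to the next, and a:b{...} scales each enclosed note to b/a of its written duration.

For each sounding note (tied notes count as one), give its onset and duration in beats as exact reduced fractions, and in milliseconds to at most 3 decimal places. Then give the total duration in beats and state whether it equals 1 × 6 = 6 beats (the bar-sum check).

1) 0.0ms=0b +1487.603ms=3b
2) 1487.603ms=3b +1487.603ms=3b
Σ=6b of 6 (121bpm 6/8) — PASS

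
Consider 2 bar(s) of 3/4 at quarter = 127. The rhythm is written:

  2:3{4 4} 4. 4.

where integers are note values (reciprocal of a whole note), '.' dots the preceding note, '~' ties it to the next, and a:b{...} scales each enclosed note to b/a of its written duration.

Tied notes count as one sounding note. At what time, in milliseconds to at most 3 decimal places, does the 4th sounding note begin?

note 4 onset = 9/2b = 2125.984ms

1. 0.0ms @ 0 + 708.661ms (3/2)
2. 708.661ms @ 3/2 + 708.661ms (3/2)
3. 1417.323ms @ 3 + 708.661ms (3/2)
4. 2125.984ms @ 9/2 + 708.661ms (3/2)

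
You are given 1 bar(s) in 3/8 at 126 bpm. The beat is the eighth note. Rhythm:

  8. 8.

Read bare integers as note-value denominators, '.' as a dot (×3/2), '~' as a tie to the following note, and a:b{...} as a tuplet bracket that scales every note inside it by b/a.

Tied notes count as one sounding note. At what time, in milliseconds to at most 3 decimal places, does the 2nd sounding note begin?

1. 0.0ms @ 0 + 714.286ms (3/2)
2. 714.286ms @ 3/2 + 714.286ms (3/2)

note 2 onset = 3/2b = 714.286ms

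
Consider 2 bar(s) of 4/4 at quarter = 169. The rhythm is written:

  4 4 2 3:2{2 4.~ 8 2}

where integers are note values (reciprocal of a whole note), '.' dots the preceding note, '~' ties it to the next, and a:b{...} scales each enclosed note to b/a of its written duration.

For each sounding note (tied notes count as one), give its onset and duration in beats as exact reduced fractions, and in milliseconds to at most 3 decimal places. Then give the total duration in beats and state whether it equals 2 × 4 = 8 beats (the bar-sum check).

1) 0.0ms=0b +355.03ms=1b
2) 355.03ms=1b +355.03ms=1b
3) 710.059ms=2b +710.059ms=2b
4) 1420.118ms=4b +473.373ms=4/3b
5) 1893.491ms=16/3b +473.373ms=4/3b
6) 2366.864ms=20/3b +473.373ms=4/3b
Σ=8b of 8 (169bpm 4/4) — PASS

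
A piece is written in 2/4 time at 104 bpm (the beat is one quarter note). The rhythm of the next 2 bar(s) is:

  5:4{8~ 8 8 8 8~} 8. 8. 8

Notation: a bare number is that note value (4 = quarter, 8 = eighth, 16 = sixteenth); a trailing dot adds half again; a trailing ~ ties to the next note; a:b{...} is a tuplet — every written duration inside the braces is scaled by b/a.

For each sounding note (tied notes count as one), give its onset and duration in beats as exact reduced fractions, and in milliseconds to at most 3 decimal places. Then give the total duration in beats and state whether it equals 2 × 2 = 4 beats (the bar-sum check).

1) 0.0ms=0b +461.538ms=4/5b
2) 461.538ms=4/5b +230.769ms=2/5b
3) 692.308ms=6/5b +230.769ms=2/5b
4) 923.077ms=8/5b +663.462ms=23/20b
5) 1586.538ms=11/4b +432.692ms=3/4b
6) 2019.231ms=7/2b +288.462ms=1/2b
Σ=4b of 4 (104bpm 2/4) — PASS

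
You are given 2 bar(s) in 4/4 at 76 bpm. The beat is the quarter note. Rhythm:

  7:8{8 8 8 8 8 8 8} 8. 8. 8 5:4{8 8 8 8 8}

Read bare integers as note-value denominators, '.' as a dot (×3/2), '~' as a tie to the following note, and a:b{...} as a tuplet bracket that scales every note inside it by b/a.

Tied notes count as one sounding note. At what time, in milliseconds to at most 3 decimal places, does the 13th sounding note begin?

note 13 onset = 34/5b = 5368.421ms

1. 0.0ms @ 0 + 451.128ms (4/7)
2. 451.128ms @ 4/7 + 451.128ms (4/7)
3. 902.256ms @ 8/7 + 451.128ms (4/7)
4. 1353.383ms @ 12/7 + 451.128ms (4/7)
5. 1804.511ms @ 16/7 + 451.128ms (4/7)
6. 2255.639ms @ 20/7 + 451.128ms (4/7)
7. 2706.767ms @ 24/7 + 451.128ms (4/7)
8. 3157.895ms @ 4 + 592.105ms (3/4)
9. 3750.0ms @ 19/4 + 592.105ms (3/4)
10. 4342.105ms @ 11/2 + 394.737ms (1/2)
11. 4736.842ms @ 6 + 315.789ms (2/5)
12. 5052.632ms @ 32/5 + 315.789ms (2/5)
13. 5368.421ms @ 34/5 + 315.789ms (2/5)
14. 5684.211ms @ 36/5 + 315.789ms (2/5)
15. 6000.0ms @ 38/5 + 315.789ms (2/5)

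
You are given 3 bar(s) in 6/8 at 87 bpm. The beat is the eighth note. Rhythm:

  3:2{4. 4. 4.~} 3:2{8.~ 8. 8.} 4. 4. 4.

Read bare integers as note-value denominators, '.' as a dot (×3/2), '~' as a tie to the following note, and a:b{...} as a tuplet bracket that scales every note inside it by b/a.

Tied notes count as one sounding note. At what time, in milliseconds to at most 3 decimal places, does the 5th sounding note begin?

note 5 onset = 9b = 6206.897ms

1. 0.0ms @ 0 + 1379.31ms (2)
2. 1379.31ms @ 2 + 1379.31ms (2)
3. 2758.621ms @ 4 + 2758.621ms (4)
4. 5517.241ms @ 8 + 689.655ms (1)
5. 6206.897ms @ 9 + 2068.966ms (3)
6. 8275.862ms @ 12 + 2068.966ms (3)
7. 10344.828ms @ 15 + 2068.966ms (3)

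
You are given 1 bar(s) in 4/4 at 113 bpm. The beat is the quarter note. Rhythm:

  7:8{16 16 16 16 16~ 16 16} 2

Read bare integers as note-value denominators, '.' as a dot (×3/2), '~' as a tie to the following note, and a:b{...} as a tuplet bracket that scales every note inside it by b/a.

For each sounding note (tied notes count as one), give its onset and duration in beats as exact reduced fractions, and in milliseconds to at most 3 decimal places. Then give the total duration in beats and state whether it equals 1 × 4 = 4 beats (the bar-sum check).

1) 0.0ms=0b +151.707ms=2/7b
2) 151.707ms=2/7b +151.707ms=2/7b
3) 303.413ms=4/7b +151.707ms=2/7b
4) 455.12ms=6/7b +151.707ms=2/7b
5) 606.827ms=8/7b +303.413ms=4/7b
6) 910.24ms=12/7b +151.707ms=2/7b
7) 1061.947ms=2b +1061.947ms=2b
Σ=4b of 4 (113bpm 4/4) — PASS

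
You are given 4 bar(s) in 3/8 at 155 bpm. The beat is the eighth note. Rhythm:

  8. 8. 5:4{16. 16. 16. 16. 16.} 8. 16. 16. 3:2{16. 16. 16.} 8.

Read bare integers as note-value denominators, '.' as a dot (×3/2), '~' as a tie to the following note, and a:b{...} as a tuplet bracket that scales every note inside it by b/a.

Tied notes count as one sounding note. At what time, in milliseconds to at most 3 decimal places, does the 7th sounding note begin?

1. 0.0ms @ 0 + 580.645ms (3/2)
2. 580.645ms @ 3/2 + 580.645ms (3/2)
3. 1161.29ms @ 3 + 232.258ms (3/5)
4. 1393.548ms @ 18/5 + 232.258ms (3/5)
5. 1625.806ms @ 21/5 + 232.258ms (3/5)
6. 1858.065ms @ 24/5 + 232.258ms (3/5)
7. 2090.323ms @ 27/5 + 232.258ms (3/5)
8. 2322.581ms @ 6 + 580.645ms (3/2)
9. 2903.226ms @ 15/2 + 290.323ms (3/4)
10. 3193.548ms @ 33/4 + 290.323ms (3/4)
11. 3483.871ms @ 9 + 193.548ms (1/2)
12. 3677.419ms @ 19/2 + 193.548ms (1/2)
13. 3870.968ms @ 10 + 193.548ms (1/2)
14. 4064.516ms @ 21/2 + 580.645ms (3/2)

note 7 onset = 27/5b = 2090.323ms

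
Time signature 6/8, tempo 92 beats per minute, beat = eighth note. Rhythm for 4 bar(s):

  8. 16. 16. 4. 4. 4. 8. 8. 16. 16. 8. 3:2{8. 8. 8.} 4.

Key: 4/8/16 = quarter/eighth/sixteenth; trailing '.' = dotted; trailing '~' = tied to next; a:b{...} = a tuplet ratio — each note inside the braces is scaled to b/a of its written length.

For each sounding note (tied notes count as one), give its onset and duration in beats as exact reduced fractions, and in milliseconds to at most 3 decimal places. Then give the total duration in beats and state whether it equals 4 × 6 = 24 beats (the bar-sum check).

1) 0.0ms=0b +978.261ms=3/2b
2) 978.261ms=3/2b +489.13ms=3/4b
3) 1467.391ms=9/4b +489.13ms=3/4b
4) 1956.522ms=3b +1956.522ms=3b
5) 3913.043ms=6b +1956.522ms=3b
6) 5869.565ms=9b +1956.522ms=3b
7) 7826.087ms=12b +978.261ms=3/2b
8) 8804.348ms=27/2b +978.261ms=3/2b
9) 9782.609ms=15b +489.13ms=3/4b
10) 10271.739ms=63/4b +489.13ms=3/4b
11) 10760.87ms=33/2b +978.261ms=3/2b
12) 11739.13ms=18b +652.174ms=1b
13) 12391.304ms=19b +652.174ms=1b
14) 13043.478ms=20b +652.174ms=1b
15) 13695.652ms=21b +1956.522ms=3b
Σ=24b of 24 (92bpm 6/8) — PASS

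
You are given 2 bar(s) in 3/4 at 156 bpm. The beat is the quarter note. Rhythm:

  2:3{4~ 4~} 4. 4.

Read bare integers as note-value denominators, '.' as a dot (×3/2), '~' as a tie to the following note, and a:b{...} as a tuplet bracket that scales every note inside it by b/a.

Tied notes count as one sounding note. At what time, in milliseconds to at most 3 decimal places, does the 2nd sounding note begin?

1. 0.0ms @ 0 + 1730.769ms (9/2)
2. 1730.769ms @ 9/2 + 576.923ms (3/2)

note 2 onset = 9/2b = 1730.769ms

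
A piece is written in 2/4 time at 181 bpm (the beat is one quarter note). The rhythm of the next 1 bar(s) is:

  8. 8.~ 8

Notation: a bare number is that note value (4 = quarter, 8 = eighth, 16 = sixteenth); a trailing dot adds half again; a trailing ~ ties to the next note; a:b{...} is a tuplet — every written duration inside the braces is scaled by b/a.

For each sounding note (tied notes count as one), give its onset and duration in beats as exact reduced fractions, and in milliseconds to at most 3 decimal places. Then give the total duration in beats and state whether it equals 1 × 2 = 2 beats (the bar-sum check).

1) 0.0ms=0b +248.619ms=3/4b
2) 248.619ms=3/4b +414.365ms=5/4b
Σ=2b of 2 (181bpm 2/4) — PASS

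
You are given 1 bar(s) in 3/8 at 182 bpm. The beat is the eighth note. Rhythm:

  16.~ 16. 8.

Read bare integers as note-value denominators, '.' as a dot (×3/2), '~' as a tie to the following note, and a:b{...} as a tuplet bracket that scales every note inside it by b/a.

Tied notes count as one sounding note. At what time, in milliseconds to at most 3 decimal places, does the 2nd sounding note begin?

note 2 onset = 3/2b = 494.505ms

1. 0.0ms @ 0 + 494.505ms (3/2)
2. 494.505ms @ 3/2 + 494.505ms (3/2)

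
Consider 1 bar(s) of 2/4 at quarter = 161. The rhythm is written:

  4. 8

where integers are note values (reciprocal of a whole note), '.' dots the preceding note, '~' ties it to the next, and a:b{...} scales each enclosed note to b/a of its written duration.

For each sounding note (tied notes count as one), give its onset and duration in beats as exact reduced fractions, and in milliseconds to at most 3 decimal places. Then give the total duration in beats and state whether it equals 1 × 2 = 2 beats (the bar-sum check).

1) 0.0ms=0b +559.006ms=3/2b
2) 559.006ms=3/2b +186.335ms=1/2b
Σ=2b of 2 (161bpm 2/4) — PASS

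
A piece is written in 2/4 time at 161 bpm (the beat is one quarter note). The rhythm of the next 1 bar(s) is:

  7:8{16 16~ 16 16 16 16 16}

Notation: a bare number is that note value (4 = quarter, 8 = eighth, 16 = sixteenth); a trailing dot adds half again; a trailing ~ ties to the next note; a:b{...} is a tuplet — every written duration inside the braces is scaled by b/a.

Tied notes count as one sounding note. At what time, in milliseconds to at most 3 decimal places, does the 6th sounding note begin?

1. 0.0ms @ 0 + 106.477ms (2/7)
2. 106.477ms @ 2/7 + 212.955ms (4/7)
3. 319.432ms @ 6/7 + 106.477ms (2/7)
4. 425.909ms @ 8/7 + 106.477ms (2/7)
5. 532.387ms @ 10/7 + 106.477ms (2/7)
6. 638.864ms @ 12/7 + 106.477ms (2/7)

note 6 onset = 12/7b = 638.864ms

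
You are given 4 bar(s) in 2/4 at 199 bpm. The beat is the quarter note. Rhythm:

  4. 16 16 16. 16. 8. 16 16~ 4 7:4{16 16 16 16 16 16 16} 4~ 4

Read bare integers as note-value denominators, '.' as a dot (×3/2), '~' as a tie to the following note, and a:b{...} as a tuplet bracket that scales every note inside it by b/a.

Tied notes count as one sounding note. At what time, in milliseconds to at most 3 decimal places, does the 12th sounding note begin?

note 12 onset = 38/7b = 1636.755ms

1. 0.0ms @ 0 + 452.261ms (3/2)
2. 452.261ms @ 3/2 + 75.377ms (1/4)
3. 527.638ms @ 7/4 + 75.377ms (1/4)
4. 603.015ms @ 2 + 113.065ms (3/8)
5. 716.08ms @ 19/8 + 113.065ms (3/8)
6. 829.146ms @ 11/4 + 226.131ms (3/4)
7. 1055.276ms @ 7/2 + 75.377ms (1/4)
8. 1130.653ms @ 15/4 + 376.884ms (5/4)
9. 1507.538ms @ 5 + 43.073ms (1/7)
10. 1550.61ms @ 36/7 + 43.073ms (1/7)
11. 1593.683ms @ 37/7 + 43.073ms (1/7)
12. 1636.755ms @ 38/7 + 43.073ms (1/7)
13. 1679.828ms @ 39/7 + 43.073ms (1/7)
14. 1722.9ms @ 40/7 + 43.073ms (1/7)
15. 1765.973ms @ 41/7 + 43.073ms (1/7)
16. 1809.045ms @ 6 + 603.015ms (2)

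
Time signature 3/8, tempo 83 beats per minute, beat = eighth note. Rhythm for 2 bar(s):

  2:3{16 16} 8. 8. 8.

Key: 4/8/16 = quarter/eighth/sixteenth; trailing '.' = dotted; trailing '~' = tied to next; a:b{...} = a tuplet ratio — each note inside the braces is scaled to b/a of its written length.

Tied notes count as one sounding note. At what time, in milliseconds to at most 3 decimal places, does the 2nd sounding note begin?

note 2 onset = 3/4b = 542.169ms

1. 0.0ms @ 0 + 542.169ms (3/4)
2. 542.169ms @ 3/4 + 542.169ms (3/4)
3. 1084.337ms @ 3/2 + 1084.337ms (3/2)
4. 2168.675ms @ 3 + 1084.337ms (3/2)
5. 3253.012ms @ 9/2 + 1084.337ms (3/2)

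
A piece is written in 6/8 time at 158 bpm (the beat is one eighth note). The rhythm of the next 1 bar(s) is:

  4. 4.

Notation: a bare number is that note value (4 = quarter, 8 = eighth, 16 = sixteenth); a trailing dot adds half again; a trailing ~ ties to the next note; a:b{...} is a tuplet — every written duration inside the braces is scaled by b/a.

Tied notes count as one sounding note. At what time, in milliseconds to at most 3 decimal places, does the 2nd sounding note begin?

1. 0.0ms @ 0 + 1139.241ms (3)
2. 1139.241ms @ 3 + 1139.241ms (3)

note 2 onset = 3b = 1139.241ms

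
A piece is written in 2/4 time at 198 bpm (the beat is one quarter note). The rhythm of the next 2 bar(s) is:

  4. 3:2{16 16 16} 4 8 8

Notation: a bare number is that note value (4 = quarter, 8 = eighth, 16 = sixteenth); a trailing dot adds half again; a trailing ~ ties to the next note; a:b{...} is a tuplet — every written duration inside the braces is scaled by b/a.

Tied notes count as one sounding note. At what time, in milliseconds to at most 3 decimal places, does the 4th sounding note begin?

note 4 onset = 11/6b = 555.556ms

1. 0.0ms @ 0 + 454.545ms (3/2)
2. 454.545ms @ 3/2 + 50.505ms (1/6)
3. 505.051ms @ 5/3 + 50.505ms (1/6)
4. 555.556ms @ 11/6 + 50.505ms (1/6)
5. 606.061ms @ 2 + 303.03ms (1)
6. 909.091ms @ 3 + 151.515ms (1/2)
7. 1060.606ms @ 7/2 + 151.515ms (1/2)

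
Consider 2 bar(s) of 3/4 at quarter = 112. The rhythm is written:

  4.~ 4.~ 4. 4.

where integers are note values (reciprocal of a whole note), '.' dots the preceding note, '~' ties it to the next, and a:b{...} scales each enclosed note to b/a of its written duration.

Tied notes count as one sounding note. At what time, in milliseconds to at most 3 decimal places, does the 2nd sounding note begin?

note 2 onset = 9/2b = 2410.714ms

1. 0.0ms @ 0 + 2410.714ms (9/2)
2. 2410.714ms @ 9/2 + 803.571ms (3/2)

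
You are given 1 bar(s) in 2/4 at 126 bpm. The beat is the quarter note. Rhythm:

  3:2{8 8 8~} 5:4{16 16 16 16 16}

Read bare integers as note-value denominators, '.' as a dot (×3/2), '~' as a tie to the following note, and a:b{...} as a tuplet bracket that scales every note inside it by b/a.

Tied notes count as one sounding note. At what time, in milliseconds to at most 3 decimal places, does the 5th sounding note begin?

1. 0.0ms @ 0 + 158.73ms (1/3)
2. 158.73ms @ 1/3 + 158.73ms (1/3)
3. 317.46ms @ 2/3 + 253.968ms (8/15)
4. 571.429ms @ 6/5 + 95.238ms (1/5)
5. 666.667ms @ 7/5 + 95.238ms (1/5)
6. 761.905ms @ 8/5 + 95.238ms (1/5)
7. 857.143ms @ 9/5 + 95.238ms (1/5)

note 5 onset = 7/5b = 666.667ms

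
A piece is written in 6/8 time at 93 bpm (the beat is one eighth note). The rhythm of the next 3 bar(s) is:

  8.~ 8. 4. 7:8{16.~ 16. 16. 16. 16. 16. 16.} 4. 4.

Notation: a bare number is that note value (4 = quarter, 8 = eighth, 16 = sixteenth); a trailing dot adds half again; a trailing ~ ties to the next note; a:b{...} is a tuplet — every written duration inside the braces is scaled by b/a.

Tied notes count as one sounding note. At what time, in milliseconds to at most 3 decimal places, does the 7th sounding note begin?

note 7 onset = 72/7b = 6635.945ms

1. 0.0ms @ 0 + 1935.484ms (3)
2. 1935.484ms @ 3 + 1935.484ms (3)
3. 3870.968ms @ 6 + 1105.991ms (12/7)
4. 4976.959ms @ 54/7 + 552.995ms (6/7)
5. 5529.954ms @ 60/7 + 552.995ms (6/7)
6. 6082.949ms @ 66/7 + 552.995ms (6/7)
7. 6635.945ms @ 72/7 + 552.995ms (6/7)
8. 7188.94ms @ 78/7 + 552.995ms (6/7)
9. 7741.935ms @ 12 + 1935.484ms (3)
10. 9677.419ms @ 15 + 1935.484ms (3)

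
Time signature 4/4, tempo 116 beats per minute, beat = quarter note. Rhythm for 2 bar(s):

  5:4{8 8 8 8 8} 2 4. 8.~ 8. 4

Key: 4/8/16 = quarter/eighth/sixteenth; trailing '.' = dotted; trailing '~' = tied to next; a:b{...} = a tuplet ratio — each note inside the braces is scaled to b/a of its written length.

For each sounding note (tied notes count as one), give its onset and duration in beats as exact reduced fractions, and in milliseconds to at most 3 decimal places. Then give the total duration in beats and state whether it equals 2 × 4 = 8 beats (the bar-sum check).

1) 0.0ms=0b +206.897ms=2/5b
2) 206.897ms=2/5b +206.897ms=2/5b
3) 413.793ms=4/5b +206.897ms=2/5b
4) 620.69ms=6/5b +206.897ms=2/5b
5) 827.586ms=8/5b +206.897ms=2/5b
6) 1034.483ms=2b +1034.483ms=2b
7) 2068.966ms=4b +775.862ms=3/2b
8) 2844.828ms=11/2b +775.862ms=3/2b
9) 3620.69ms=7b +517.241ms=1b
Σ=8b of 8 (116bpm 4/4) — PASS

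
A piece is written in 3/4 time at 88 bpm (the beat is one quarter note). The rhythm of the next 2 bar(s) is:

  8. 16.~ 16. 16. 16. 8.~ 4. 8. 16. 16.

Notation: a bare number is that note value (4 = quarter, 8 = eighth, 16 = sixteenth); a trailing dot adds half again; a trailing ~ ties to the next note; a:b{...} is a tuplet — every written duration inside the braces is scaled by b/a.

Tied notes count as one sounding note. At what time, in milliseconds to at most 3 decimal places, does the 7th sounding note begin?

1. 0.0ms @ 0 + 511.364ms (3/4)
2. 511.364ms @ 3/4 + 511.364ms (3/4)
3. 1022.727ms @ 3/2 + 255.682ms (3/8)
4. 1278.409ms @ 15/8 + 255.682ms (3/8)
5. 1534.091ms @ 9/4 + 1534.091ms (9/4)
6. 3068.182ms @ 9/2 + 511.364ms (3/4)
7. 3579.545ms @ 21/4 + 255.682ms (3/8)
8. 3835.227ms @ 45/8 + 255.682ms (3/8)

note 7 onset = 21/4b = 3579.545ms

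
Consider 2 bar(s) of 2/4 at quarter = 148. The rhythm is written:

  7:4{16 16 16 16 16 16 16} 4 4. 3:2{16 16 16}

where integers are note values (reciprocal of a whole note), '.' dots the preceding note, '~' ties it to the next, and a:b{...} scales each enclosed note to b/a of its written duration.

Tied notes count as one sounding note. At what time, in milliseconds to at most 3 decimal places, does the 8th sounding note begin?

note 8 onset = 1b = 405.405ms

1. 0.0ms @ 0 + 57.915ms (1/7)
2. 57.915ms @ 1/7 + 57.915ms (1/7)
3. 115.83ms @ 2/7 + 57.915ms (1/7)
4. 173.745ms @ 3/7 + 57.915ms (1/7)
5. 231.66ms @ 4/7 + 57.915ms (1/7)
6. 289.575ms @ 5/7 + 57.915ms (1/7)
7. 347.49ms @ 6/7 + 57.915ms (1/7)
8. 405.405ms @ 1 + 405.405ms (1)
9. 810.811ms @ 2 + 608.108ms (3/2)
10. 1418.919ms @ 7/2 + 67.568ms (1/6)
11. 1486.486ms @ 11/3 + 67.568ms (1/6)
12. 1554.054ms @ 23/6 + 67.568ms (1/6)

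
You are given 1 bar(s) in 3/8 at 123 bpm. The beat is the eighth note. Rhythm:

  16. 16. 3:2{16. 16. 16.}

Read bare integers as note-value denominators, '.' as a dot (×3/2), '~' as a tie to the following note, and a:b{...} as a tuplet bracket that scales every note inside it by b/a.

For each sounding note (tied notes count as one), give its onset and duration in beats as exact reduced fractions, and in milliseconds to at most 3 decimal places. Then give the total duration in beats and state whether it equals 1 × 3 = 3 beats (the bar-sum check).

1) 0.0ms=0b +365.854ms=3/4b
2) 365.854ms=3/4b +365.854ms=3/4b
3) 731.707ms=3/2b +243.902ms=1/2b
4) 975.61ms=2b +243.902ms=1/2b
5) 1219.512ms=5/2b +243.902ms=1/2b
Σ=3b of 3 (123bpm 3/8) — PASS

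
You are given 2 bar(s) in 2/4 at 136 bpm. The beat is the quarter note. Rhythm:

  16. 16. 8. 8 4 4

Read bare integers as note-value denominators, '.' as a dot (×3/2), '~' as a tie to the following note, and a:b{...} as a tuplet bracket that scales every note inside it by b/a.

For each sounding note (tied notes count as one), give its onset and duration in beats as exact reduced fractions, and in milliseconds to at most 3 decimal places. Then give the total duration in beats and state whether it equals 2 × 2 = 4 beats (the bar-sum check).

1) 0.0ms=0b +165.441ms=3/8b
2) 165.441ms=3/8b +165.441ms=3/8b
3) 330.882ms=3/4b +330.882ms=3/4b
4) 661.765ms=3/2b +220.588ms=1/2b
5) 882.353ms=2b +441.176ms=1b
6) 1323.529ms=3b +441.176ms=1b
Σ=4b of 4 (136bpm 2/4) — PASS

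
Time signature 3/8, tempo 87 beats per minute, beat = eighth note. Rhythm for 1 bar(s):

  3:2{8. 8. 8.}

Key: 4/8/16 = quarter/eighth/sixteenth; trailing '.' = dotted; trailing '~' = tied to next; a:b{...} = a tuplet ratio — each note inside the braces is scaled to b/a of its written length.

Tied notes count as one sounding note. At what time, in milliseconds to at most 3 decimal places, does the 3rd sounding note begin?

1. 0.0ms @ 0 + 689.655ms (1)
2. 689.655ms @ 1 + 689.655ms (1)
3. 1379.31ms @ 2 + 689.655ms (1)

note 3 onset = 2b = 1379.31ms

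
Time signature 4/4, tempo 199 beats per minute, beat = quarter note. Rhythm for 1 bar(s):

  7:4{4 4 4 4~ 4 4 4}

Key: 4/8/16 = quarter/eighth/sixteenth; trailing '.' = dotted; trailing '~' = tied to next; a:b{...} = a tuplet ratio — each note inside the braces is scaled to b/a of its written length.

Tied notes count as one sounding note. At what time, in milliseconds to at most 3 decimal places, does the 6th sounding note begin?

note 6 onset = 24/7b = 1033.74ms

1. 0.0ms @ 0 + 172.29ms (4/7)
2. 172.29ms @ 4/7 + 172.29ms (4/7)
3. 344.58ms @ 8/7 + 172.29ms (4/7)
4. 516.87ms @ 12/7 + 344.58ms (8/7)
5. 861.45ms @ 20/7 + 172.29ms (4/7)
6. 1033.74ms @ 24/7 + 172.29ms (4/7)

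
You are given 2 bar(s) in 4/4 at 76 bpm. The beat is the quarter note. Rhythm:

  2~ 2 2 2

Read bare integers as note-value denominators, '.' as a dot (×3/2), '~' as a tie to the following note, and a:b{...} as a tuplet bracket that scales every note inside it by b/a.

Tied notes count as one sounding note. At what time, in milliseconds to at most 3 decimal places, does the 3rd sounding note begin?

note 3 onset = 6b = 4736.842ms

1. 0.0ms @ 0 + 3157.895ms (4)
2. 3157.895ms @ 4 + 1578.947ms (2)
3. 4736.842ms @ 6 + 1578.947ms (2)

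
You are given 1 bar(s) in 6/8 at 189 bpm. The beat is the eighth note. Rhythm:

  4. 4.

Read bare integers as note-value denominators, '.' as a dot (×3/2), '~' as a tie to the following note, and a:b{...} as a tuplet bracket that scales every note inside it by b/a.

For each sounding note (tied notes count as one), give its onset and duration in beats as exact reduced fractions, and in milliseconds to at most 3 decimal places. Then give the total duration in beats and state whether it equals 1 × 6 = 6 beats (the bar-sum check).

1) 0.0ms=0b +952.381ms=3b
2) 952.381ms=3b +952.381ms=3b
Σ=6b of 6 (189bpm 6/8) — PASS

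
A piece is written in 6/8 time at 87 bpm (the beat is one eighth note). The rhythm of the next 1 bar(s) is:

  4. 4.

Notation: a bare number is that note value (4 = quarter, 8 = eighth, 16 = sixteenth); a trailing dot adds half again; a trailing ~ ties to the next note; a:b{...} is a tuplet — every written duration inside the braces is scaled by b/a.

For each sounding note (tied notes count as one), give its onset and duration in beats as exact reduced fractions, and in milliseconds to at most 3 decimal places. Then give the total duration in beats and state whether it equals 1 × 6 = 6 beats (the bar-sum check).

1) 0.0ms=0b +2068.966ms=3b
2) 2068.966ms=3b +2068.966ms=3b
Σ=6b of 6 (87bpm 6/8) — PASS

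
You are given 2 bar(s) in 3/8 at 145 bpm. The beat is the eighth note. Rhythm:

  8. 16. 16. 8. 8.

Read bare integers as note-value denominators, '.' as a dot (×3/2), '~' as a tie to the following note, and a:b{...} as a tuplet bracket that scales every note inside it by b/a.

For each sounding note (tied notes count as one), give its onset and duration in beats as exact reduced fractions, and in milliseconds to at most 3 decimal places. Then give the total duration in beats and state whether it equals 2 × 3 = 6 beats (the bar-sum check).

1) 0.0ms=0b +620.69ms=3/2b
2) 620.69ms=3/2b +310.345ms=3/4b
3) 931.034ms=9/4b +310.345ms=3/4b
4) 1241.379ms=3b +620.69ms=3/2b
5) 1862.069ms=9/2b +620.69ms=3/2b
Σ=6b of 6 (145bpm 3/8) — PASS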